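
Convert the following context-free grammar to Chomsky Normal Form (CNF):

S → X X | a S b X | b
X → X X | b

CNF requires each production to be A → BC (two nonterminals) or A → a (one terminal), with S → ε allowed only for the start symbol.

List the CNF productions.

TA → a; TB → b; S → b; X → b; S → X X; S → TA X0; X0 → S X1; X1 → TB X; X → X X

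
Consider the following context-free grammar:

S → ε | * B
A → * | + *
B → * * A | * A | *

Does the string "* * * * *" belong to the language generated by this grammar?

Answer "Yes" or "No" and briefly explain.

No - no valid derivation exists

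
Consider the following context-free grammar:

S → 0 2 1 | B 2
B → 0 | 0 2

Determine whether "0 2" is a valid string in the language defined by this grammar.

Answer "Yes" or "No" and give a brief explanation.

Yes - a valid derivation exists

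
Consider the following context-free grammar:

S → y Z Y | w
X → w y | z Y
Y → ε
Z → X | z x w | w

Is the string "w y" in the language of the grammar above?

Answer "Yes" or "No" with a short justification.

No - no valid derivation exists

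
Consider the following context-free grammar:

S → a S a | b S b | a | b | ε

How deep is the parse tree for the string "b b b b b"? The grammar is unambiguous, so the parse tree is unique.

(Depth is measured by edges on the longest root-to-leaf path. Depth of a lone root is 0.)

3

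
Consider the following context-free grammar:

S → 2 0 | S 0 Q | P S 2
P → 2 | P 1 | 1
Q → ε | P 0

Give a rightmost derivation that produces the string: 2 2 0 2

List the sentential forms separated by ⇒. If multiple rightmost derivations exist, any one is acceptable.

S ⇒ P S 2 ⇒ P 2 0 2 ⇒ 2 2 0 2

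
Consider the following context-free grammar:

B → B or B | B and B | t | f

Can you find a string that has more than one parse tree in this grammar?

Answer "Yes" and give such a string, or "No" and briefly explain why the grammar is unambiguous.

Yes - the string 'f and f or f or t' has two distinct parse trees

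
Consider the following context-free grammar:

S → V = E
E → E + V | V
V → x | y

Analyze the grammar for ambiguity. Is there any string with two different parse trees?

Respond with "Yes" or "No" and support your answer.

No - the grammar is unambiguous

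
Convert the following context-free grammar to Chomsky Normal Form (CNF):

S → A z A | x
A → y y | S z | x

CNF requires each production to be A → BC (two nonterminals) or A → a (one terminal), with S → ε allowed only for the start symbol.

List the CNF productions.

TZ → z; S → x; TY → y; A → x; S → A X0; X0 → TZ A; A → TY TY; A → S TZ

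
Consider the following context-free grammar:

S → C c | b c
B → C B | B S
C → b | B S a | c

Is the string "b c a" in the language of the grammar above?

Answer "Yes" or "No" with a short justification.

No - no valid derivation exists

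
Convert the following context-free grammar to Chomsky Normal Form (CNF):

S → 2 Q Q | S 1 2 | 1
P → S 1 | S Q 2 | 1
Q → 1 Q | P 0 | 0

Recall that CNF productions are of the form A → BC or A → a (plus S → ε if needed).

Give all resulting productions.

T2 → 2; T1 → 1; S → 1; P → 1; T0 → 0; Q → 0; S → T2 X0; X0 → Q Q; S → S X1; X1 → T1 T2; P → S T1; P → S X2; X2 → Q T2; Q → T1 Q; Q → P T0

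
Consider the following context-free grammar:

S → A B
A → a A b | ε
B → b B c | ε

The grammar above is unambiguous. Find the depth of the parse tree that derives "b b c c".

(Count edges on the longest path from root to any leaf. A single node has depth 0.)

4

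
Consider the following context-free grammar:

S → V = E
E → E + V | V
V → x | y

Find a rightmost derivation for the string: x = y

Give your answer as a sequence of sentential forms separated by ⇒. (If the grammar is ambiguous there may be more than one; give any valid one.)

S ⇒ V = E ⇒ V = V ⇒ V = y ⇒ x = y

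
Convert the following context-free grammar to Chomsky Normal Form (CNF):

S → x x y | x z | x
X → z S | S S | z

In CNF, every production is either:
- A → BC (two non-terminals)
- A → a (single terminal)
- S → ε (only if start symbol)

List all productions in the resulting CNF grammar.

TX → x; TY → y; TZ → z; S → x; X → z; S → TX X0; X0 → TX TY; S → TX TZ; X → TZ S; X → S S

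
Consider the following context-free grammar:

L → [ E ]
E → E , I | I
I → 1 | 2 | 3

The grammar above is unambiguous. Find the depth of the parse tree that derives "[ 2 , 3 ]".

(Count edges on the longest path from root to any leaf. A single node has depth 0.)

4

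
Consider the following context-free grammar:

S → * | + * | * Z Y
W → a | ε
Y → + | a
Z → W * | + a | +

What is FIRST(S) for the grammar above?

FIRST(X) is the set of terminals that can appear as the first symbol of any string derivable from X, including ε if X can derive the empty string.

We compute FIRST(S) using the standard algorithm.
FIRST(S) = {*, +}
FIRST(W) = {a, ε}
FIRST(Y) = {+, a}
FIRST(Z) = {*, +, a}
Therefore, FIRST(S) = {*, +}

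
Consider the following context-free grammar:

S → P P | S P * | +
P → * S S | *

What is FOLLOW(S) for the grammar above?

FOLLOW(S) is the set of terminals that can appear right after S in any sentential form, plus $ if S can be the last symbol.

We compute FOLLOW(S) using the standard algorithm.
FOLLOW(S) starts with {$}.
FIRST(P) = {*}
FIRST(S) = {*, +}
FOLLOW(P) = {$, *, +}
FOLLOW(S) = {$, *, +}
Therefore, FOLLOW(S) = {$, *, +}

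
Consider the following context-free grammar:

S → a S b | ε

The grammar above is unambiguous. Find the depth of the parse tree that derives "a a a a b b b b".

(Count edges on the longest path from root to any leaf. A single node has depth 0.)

5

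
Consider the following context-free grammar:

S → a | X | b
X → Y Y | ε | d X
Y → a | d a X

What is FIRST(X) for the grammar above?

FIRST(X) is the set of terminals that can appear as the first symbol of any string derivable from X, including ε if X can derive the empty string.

We compute FIRST(X) using the standard algorithm.
FIRST(S) = {a, b, d, ε}
FIRST(X) = {a, d, ε}
FIRST(Y) = {a, d}
Therefore, FIRST(X) = {a, d, ε}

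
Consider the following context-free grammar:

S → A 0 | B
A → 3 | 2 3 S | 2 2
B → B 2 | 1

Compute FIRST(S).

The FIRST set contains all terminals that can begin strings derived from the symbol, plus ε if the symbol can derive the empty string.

We compute FIRST(S) using the standard algorithm.
FIRST(A) = {2, 3}
FIRST(B) = {1}
FIRST(S) = {1, 2, 3}
Therefore, FIRST(S) = {1, 2, 3}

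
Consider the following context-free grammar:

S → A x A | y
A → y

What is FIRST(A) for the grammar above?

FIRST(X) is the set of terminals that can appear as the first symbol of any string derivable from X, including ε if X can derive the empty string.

We compute FIRST(A) using the standard algorithm.
FIRST(A) = {y}
FIRST(S) = {y}
Therefore, FIRST(A) = {y}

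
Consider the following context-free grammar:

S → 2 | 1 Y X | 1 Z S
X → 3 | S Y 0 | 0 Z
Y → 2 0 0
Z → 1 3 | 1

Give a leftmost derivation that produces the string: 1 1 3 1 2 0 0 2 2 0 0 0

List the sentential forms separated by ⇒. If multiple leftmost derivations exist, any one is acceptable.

S ⇒ 1 Z S ⇒ 1 1 3 S ⇒ 1 1 3 1 Y X ⇒ 1 1 3 1 2 0 0 X ⇒ 1 1 3 1 2 0 0 S Y 0 ⇒ 1 1 3 1 2 0 0 2 Y 0 ⇒ 1 1 3 1 2 0 0 2 2 0 0 0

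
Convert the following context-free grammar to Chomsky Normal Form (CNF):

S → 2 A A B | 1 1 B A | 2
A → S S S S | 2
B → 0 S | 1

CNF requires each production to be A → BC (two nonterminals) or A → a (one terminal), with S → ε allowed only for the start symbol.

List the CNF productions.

T2 → 2; T1 → 1; S → 2; A → 2; T0 → 0; B → 1; S → T2 X0; X0 → A X1; X1 → A B; S → T1 X2; X2 → T1 X3; X3 → B A; A → S X4; X4 → S X5; X5 → S S; B → T0 S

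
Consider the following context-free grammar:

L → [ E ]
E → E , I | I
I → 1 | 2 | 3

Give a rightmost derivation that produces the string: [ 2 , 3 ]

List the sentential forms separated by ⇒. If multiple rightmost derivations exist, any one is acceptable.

L ⇒ [ E ] ⇒ [ E , I ] ⇒ [ E , 3 ] ⇒ [ I , 3 ] ⇒ [ 2 , 3 ]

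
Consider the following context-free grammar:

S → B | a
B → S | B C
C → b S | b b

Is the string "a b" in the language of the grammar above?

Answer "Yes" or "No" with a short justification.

No - no valid derivation exists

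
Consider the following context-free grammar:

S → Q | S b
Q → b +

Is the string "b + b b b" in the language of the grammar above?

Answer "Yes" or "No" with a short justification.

Yes - a valid derivation exists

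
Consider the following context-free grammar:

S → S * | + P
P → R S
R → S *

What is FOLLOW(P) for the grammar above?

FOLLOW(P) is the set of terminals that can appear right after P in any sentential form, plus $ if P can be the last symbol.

We compute FOLLOW(P) using the standard algorithm.
FOLLOW(S) starts with {$}.
FIRST(P) = {+}
FIRST(R) = {+}
FIRST(S) = {+}
FOLLOW(P) = {$, *}
FOLLOW(R) = {+}
FOLLOW(S) = {$, *}
Therefore, FOLLOW(P) = {$, *}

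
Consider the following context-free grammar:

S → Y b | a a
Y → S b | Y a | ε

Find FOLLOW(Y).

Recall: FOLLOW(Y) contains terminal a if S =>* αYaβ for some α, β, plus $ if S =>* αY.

We compute FOLLOW(Y) using the standard algorithm.
FOLLOW(S) starts with {$}.
FIRST(S) = {a, b}
FIRST(Y) = {a, b, ε}
FOLLOW(S) = {$, b}
FOLLOW(Y) = {a, b}
Therefore, FOLLOW(Y) = {a, b}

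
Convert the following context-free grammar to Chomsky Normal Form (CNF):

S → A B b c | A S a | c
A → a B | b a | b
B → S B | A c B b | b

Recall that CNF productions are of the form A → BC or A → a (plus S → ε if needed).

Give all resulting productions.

TB → b; TC → c; TA → a; S → c; A → b; B → b; S → A X0; X0 → B X1; X1 → TB TC; S → A X2; X2 → S TA; A → TA B; A → TB TA; B → S B; B → A X3; X3 → TC X4; X4 → B TB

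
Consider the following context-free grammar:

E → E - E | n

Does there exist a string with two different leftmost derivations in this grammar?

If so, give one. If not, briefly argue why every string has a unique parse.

Yes - the string 'n - n - n - n - n' has two distinct leftmost derivations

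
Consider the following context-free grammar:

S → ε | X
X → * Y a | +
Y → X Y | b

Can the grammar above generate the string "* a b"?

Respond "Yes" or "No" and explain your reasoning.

No - no valid derivation exists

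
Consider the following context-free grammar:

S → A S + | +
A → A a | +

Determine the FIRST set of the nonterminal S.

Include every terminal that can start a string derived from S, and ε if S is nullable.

We compute FIRST(S) using the standard algorithm.
FIRST(A) = {+}
FIRST(S) = {+}
Therefore, FIRST(S) = {+}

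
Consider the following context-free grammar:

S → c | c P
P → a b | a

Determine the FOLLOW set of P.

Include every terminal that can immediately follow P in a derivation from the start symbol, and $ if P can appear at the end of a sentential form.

We compute FOLLOW(P) using the standard algorithm.
FOLLOW(S) starts with {$}.
FIRST(P) = {a}
FIRST(S) = {c}
FOLLOW(P) = {$}
FOLLOW(S) = {$}
Therefore, FOLLOW(P) = {$}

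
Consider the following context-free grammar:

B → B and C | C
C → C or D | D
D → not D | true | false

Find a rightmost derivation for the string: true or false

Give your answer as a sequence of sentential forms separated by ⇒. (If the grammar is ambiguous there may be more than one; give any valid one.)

B ⇒ C ⇒ C or D ⇒ C or false ⇒ D or false ⇒ true or false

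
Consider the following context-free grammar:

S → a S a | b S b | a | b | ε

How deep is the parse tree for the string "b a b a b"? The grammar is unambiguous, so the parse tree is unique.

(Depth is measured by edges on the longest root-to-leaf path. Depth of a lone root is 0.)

3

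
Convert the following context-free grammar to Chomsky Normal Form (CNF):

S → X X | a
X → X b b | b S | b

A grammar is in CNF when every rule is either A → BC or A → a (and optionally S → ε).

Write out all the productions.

S → a; TB → b; X → b; S → X X; X → X X0; X0 → TB TB; X → TB S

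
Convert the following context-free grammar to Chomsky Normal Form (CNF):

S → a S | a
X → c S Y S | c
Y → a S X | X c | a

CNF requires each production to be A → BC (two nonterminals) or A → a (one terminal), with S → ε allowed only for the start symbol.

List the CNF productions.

TA → a; S → a; TC → c; X → c; Y → a; S → TA S; X → TC X0; X0 → S X1; X1 → Y S; Y → TA X2; X2 → S X; Y → X TC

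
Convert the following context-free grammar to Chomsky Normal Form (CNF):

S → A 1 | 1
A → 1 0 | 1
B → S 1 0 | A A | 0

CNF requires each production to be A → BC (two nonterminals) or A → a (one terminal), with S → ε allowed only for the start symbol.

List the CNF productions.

T1 → 1; S → 1; T0 → 0; A → 1; B → 0; S → A T1; A → T1 T0; B → S X0; X0 → T1 T0; B → A A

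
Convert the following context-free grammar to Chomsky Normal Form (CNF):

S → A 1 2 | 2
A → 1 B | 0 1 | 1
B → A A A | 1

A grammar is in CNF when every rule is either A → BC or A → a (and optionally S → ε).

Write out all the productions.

T1 → 1; T2 → 2; S → 2; T0 → 0; A → 1; B → 1; S → A X0; X0 → T1 T2; A → T1 B; A → T0 T1; B → A X1; X1 → A A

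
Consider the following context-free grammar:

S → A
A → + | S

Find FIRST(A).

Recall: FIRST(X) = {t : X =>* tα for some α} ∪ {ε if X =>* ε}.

We compute FIRST(A) using the standard algorithm.
FIRST(A) = {+}
FIRST(S) = {+}
Therefore, FIRST(A) = {+}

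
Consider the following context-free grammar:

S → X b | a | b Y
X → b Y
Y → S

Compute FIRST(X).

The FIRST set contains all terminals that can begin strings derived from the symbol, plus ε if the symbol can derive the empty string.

We compute FIRST(X) using the standard algorithm.
FIRST(S) = {a, b}
FIRST(X) = {b}
FIRST(Y) = {a, b}
Therefore, FIRST(X) = {b}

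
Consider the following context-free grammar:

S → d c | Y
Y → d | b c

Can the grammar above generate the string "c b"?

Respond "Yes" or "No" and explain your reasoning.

No - no valid derivation exists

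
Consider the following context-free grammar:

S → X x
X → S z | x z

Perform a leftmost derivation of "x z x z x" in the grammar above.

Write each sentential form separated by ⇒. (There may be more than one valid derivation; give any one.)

S ⇒ X x ⇒ S z x ⇒ X x z x ⇒ x z x z x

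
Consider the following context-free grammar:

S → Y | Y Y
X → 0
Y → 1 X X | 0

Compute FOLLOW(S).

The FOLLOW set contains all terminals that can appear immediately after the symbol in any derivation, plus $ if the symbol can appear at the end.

We compute FOLLOW(S) using the standard algorithm.
FOLLOW(S) starts with {$}.
FIRST(S) = {0, 1}
FIRST(X) = {0}
FIRST(Y) = {0, 1}
FOLLOW(S) = {$}
FOLLOW(X) = {$, 0, 1}
FOLLOW(Y) = {$, 0, 1}
Therefore, FOLLOW(S) = {$}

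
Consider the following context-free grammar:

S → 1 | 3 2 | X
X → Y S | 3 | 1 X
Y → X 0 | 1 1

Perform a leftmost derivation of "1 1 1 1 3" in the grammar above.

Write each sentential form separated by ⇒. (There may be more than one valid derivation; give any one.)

S ⇒ X ⇒ 1 X ⇒ 1 1 X ⇒ 1 1 1 X ⇒ 1 1 1 1 X ⇒ 1 1 1 1 3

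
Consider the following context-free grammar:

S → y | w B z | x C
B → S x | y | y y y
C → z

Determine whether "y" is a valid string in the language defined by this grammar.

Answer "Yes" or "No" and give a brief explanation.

Yes - a valid derivation exists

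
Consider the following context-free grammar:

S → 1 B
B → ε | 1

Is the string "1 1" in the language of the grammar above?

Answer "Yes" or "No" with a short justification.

Yes - a valid derivation exists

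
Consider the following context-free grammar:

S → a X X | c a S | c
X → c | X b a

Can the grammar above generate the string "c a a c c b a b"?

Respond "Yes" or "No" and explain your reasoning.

No - no valid derivation exists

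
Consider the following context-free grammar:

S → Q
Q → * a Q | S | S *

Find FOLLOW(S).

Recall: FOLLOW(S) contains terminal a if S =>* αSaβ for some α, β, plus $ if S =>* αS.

We compute FOLLOW(S) using the standard algorithm.
FOLLOW(S) starts with {$}.
FIRST(Q) = {*}
FIRST(S) = {*}
FOLLOW(Q) = {$, *}
FOLLOW(S) = {$, *}
Therefore, FOLLOW(S) = {$, *}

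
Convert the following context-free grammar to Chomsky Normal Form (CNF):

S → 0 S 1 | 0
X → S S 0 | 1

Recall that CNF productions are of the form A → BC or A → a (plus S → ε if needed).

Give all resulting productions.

T0 → 0; T1 → 1; S → 0; X → 1; S → T0 X0; X0 → S T1; X → S X1; X1 → S T0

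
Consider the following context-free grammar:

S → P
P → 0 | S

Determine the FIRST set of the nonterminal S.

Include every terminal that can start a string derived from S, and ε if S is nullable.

We compute FIRST(S) using the standard algorithm.
FIRST(P) = {0}
FIRST(S) = {0}
Therefore, FIRST(S) = {0}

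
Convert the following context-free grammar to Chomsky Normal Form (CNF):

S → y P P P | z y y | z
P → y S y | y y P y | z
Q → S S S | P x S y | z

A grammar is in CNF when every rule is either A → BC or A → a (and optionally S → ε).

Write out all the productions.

TY → y; TZ → z; S → z; P → z; TX → x; Q → z; S → TY X0; X0 → P X1; X1 → P P; S → TZ X2; X2 → TY TY; P → TY X3; X3 → S TY; P → TY X4; X4 → TY X5; X5 → P TY; Q → S X6; X6 → S S; Q → P X7; X7 → TX X8; X8 → S TY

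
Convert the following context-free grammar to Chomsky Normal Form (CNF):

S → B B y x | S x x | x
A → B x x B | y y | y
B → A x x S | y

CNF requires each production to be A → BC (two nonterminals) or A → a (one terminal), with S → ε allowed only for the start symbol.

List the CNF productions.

TY → y; TX → x; S → x; A → y; B → y; S → B X0; X0 → B X1; X1 → TY TX; S → S X2; X2 → TX TX; A → B X3; X3 → TX X4; X4 → TX B; A → TY TY; B → A X5; X5 → TX X6; X6 → TX S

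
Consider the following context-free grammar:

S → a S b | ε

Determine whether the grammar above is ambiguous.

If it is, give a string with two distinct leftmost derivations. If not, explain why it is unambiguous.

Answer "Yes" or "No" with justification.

No - the grammar is unambiguous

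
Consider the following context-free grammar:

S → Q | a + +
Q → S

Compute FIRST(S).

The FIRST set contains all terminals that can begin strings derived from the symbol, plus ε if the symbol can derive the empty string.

We compute FIRST(S) using the standard algorithm.
FIRST(Q) = {a}
FIRST(S) = {a}
Therefore, FIRST(S) = {a}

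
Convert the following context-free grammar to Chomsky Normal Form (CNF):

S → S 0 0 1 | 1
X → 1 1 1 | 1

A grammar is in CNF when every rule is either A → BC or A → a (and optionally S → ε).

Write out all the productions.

T0 → 0; T1 → 1; S → 1; X → 1; S → S X0; X0 → T0 X1; X1 → T0 T1; X → T1 X2; X2 → T1 T1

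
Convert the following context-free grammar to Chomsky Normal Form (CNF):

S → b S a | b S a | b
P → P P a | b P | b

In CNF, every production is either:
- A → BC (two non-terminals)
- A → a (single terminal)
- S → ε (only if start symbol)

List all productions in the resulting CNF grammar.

TB → b; TA → a; S → b; P → b; S → TB X0; X0 → S TA; S → TB X1; X1 → S TA; P → P X2; X2 → P TA; P → TB P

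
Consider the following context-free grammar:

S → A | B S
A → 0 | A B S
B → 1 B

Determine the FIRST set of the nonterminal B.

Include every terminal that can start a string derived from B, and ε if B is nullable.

We compute FIRST(B) using the standard algorithm.
FIRST(A) = {0}
FIRST(B) = {1}
FIRST(S) = {0, 1}
Therefore, FIRST(B) = {1}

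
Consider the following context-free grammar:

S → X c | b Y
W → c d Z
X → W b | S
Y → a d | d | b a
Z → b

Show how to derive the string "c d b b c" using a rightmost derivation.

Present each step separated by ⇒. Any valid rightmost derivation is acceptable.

S ⇒ X c ⇒ W b c ⇒ c d Z b c ⇒ c d b b c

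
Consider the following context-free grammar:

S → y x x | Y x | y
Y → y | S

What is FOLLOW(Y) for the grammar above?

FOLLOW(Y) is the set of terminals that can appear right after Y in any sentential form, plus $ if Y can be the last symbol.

We compute FOLLOW(Y) using the standard algorithm.
FOLLOW(S) starts with {$}.
FIRST(S) = {y}
FIRST(Y) = {y}
FOLLOW(S) = {$, x}
FOLLOW(Y) = {x}
Therefore, FOLLOW(Y) = {x}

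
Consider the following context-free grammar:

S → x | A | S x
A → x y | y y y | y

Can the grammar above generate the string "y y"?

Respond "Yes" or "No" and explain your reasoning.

No - no valid derivation exists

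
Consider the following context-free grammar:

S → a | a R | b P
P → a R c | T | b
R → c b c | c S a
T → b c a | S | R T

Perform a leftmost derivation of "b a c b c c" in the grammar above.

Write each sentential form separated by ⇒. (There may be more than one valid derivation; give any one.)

S ⇒ b P ⇒ b a R c ⇒ b a c b c c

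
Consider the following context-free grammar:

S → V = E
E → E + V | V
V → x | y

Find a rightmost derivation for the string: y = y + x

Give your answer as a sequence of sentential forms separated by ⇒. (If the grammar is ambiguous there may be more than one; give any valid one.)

S ⇒ V = E ⇒ V = E + V ⇒ V = E + x ⇒ V = V + x ⇒ V = y + x ⇒ y = y + x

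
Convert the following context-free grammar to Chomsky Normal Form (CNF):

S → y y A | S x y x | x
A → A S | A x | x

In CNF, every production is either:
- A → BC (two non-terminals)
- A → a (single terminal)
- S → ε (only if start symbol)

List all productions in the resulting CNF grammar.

TY → y; TX → x; S → x; A → x; S → TY X0; X0 → TY A; S → S X1; X1 → TX X2; X2 → TY TX; A → A S; A → A TX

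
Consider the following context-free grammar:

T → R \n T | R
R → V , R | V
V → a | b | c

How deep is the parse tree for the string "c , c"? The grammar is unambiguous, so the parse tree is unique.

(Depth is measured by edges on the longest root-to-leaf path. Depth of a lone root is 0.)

4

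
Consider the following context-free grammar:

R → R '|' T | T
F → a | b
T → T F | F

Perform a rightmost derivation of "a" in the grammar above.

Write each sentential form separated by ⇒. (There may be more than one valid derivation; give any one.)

R ⇒ T ⇒ F ⇒ a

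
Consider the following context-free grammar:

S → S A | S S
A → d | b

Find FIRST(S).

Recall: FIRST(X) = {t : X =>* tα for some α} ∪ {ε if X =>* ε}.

We compute FIRST(S) using the standard algorithm.
FIRST(A) = {b, d}
FIRST(S) = {}
Therefore, FIRST(S) = {}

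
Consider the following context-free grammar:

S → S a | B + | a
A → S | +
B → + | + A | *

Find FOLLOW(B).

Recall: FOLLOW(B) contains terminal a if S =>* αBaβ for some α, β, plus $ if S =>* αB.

We compute FOLLOW(B) using the standard algorithm.
FOLLOW(S) starts with {$}.
FIRST(A) = {*, +, a}
FIRST(B) = {*, +}
FIRST(S) = {*, +, a}
FOLLOW(A) = {+}
FOLLOW(B) = {+}
FOLLOW(S) = {$, +, a}
Therefore, FOLLOW(B) = {+}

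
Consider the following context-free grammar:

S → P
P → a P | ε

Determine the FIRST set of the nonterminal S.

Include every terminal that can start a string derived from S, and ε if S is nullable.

We compute FIRST(S) using the standard algorithm.
FIRST(P) = {a, ε}
FIRST(S) = {a, ε}
Therefore, FIRST(S) = {a, ε}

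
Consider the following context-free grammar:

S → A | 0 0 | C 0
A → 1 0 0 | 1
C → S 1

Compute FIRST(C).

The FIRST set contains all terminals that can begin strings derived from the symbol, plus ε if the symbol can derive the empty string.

We compute FIRST(C) using the standard algorithm.
FIRST(A) = {1}
FIRST(C) = {0, 1}
FIRST(S) = {0, 1}
Therefore, FIRST(C) = {0, 1}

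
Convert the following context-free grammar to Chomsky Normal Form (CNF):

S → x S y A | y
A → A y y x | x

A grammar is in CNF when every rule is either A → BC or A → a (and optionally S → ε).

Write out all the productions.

TX → x; TY → y; S → y; A → x; S → TX X0; X0 → S X1; X1 → TY A; A → A X2; X2 → TY X3; X3 → TY TX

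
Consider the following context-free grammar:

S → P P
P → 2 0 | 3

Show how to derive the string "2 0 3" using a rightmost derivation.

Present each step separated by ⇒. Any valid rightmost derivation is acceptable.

S ⇒ P P ⇒ P 3 ⇒ 2 0 3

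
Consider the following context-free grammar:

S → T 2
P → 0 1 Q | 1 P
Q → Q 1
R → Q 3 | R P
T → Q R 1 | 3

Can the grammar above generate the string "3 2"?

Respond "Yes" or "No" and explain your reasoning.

Yes - a valid derivation exists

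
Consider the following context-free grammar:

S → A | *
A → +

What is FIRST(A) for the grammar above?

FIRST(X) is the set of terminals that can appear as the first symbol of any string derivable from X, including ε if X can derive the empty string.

We compute FIRST(A) using the standard algorithm.
FIRST(A) = {+}
FIRST(S) = {*, +}
Therefore, FIRST(A) = {+}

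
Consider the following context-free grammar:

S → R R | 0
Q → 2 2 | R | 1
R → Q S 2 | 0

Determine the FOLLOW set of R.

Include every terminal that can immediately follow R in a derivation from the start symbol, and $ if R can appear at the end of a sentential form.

We compute FOLLOW(R) using the standard algorithm.
FOLLOW(S) starts with {$}.
FIRST(Q) = {0, 1, 2}
FIRST(R) = {0, 1, 2}
FIRST(S) = {0, 1, 2}
FOLLOW(Q) = {0, 1, 2}
FOLLOW(R) = {$, 0, 1, 2}
FOLLOW(S) = {$, 2}
Therefore, FOLLOW(R) = {$, 0, 1, 2}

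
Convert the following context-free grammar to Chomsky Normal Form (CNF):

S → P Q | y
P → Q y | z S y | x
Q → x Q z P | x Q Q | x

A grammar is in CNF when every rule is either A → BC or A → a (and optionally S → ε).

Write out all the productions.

S → y; TY → y; TZ → z; P → x; TX → x; Q → x; S → P Q; P → Q TY; P → TZ X0; X0 → S TY; Q → TX X1; X1 → Q X2; X2 → TZ P; Q → TX X3; X3 → Q Q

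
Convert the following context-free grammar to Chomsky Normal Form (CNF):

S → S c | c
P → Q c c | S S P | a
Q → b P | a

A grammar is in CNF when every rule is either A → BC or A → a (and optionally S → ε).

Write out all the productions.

TC → c; S → c; P → a; TB → b; Q → a; S → S TC; P → Q X0; X0 → TC TC; P → S X1; X1 → S P; Q → TB P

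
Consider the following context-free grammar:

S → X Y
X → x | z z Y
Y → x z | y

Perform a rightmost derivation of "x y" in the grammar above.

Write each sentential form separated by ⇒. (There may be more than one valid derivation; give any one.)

S ⇒ X Y ⇒ X y ⇒ x y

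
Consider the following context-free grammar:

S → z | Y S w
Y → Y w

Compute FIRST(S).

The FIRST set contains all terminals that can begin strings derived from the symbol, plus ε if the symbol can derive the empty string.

We compute FIRST(S) using the standard algorithm.
FIRST(S) = {z}
FIRST(Y) = {}
Therefore, FIRST(S) = {z}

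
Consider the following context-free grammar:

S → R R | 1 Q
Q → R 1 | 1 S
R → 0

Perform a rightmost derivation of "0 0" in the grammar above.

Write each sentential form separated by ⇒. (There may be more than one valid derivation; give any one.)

S ⇒ R R ⇒ R 0 ⇒ 0 0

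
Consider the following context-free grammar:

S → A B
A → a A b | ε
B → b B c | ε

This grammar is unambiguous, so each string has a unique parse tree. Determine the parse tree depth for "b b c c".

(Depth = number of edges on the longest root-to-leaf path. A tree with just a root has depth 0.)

4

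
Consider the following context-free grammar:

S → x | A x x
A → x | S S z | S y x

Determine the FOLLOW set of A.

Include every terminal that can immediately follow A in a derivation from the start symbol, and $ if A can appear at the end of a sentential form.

We compute FOLLOW(A) using the standard algorithm.
FOLLOW(S) starts with {$}.
FIRST(A) = {x}
FIRST(S) = {x}
FOLLOW(A) = {x}
FOLLOW(S) = {$, x, y, z}
Therefore, FOLLOW(A) = {x}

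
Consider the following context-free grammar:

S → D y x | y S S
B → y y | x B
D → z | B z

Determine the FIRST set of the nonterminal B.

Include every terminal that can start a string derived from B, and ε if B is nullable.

We compute FIRST(B) using the standard algorithm.
FIRST(B) = {x, y}
FIRST(D) = {x, y, z}
FIRST(S) = {x, y, z}
Therefore, FIRST(B) = {x, y}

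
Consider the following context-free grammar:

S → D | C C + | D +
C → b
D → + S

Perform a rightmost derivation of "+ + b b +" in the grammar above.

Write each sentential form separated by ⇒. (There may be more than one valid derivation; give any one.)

S ⇒ D ⇒ + S ⇒ + D ⇒ + + S ⇒ + + C C + ⇒ + + C b + ⇒ + + b b +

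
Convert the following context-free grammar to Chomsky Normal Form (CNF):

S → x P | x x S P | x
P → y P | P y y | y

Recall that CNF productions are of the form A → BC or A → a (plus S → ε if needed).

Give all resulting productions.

TX → x; S → x; TY → y; P → y; S → TX P; S → TX X0; X0 → TX X1; X1 → S P; P → TY P; P → P X2; X2 → TY TY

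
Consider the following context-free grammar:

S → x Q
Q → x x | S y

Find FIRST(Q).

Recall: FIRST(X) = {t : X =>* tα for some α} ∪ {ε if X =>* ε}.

We compute FIRST(Q) using the standard algorithm.
FIRST(Q) = {x}
FIRST(S) = {x}
Therefore, FIRST(Q) = {x}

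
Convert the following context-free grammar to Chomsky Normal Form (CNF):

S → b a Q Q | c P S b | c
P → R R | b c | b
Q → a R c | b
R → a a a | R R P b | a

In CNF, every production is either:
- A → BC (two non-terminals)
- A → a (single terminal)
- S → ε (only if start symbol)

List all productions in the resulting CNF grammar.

TB → b; TA → a; TC → c; S → c; P → b; Q → b; R → a; S → TB X0; X0 → TA X1; X1 → Q Q; S → TC X2; X2 → P X3; X3 → S TB; P → R R; P → TB TC; Q → TA X4; X4 → R TC; R → TA X5; X5 → TA TA; R → R X6; X6 → R X7; X7 → P TB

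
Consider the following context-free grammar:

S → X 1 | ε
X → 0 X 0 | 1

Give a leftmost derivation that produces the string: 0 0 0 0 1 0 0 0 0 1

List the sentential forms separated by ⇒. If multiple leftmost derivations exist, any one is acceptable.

S ⇒ X 1 ⇒ 0 X 0 1 ⇒ 0 0 X 0 0 1 ⇒ 0 0 0 X 0 0 0 1 ⇒ 0 0 0 0 X 0 0 0 0 1 ⇒ 0 0 0 0 1 0 0 0 0 1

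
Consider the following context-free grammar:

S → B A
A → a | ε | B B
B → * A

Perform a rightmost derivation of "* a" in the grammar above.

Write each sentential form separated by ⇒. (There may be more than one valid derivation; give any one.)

S ⇒ B A ⇒ B a ⇒ * A a ⇒ * a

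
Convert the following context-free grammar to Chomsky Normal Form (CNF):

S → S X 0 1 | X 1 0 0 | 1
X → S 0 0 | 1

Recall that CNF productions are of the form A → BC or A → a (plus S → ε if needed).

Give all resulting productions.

T0 → 0; T1 → 1; S → 1; X → 1; S → S X0; X0 → X X1; X1 → T0 T1; S → X X2; X2 → T1 X3; X3 → T0 T0; X → S X4; X4 → T0 T0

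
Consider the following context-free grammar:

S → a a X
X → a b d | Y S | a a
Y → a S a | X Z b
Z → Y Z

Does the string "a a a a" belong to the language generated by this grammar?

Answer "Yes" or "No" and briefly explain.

Yes - a valid derivation exists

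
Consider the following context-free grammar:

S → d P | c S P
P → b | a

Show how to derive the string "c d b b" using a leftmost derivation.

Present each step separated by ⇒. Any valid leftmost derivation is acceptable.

S ⇒ c S P ⇒ c d P P ⇒ c d b P ⇒ c d b b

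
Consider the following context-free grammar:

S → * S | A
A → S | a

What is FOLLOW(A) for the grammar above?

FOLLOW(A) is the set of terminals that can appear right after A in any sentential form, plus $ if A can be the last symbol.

We compute FOLLOW(A) using the standard algorithm.
FOLLOW(S) starts with {$}.
FIRST(A) = {*, a}
FIRST(S) = {*, a}
FOLLOW(A) = {$}
FOLLOW(S) = {$}
Therefore, FOLLOW(A) = {$}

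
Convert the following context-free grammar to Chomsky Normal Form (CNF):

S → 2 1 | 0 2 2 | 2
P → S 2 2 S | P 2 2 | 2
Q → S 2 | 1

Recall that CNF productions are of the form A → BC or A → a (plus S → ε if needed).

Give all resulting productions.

T2 → 2; T1 → 1; T0 → 0; S → 2; P → 2; Q → 1; S → T2 T1; S → T0 X0; X0 → T2 T2; P → S X1; X1 → T2 X2; X2 → T2 S; P → P X3; X3 → T2 T2; Q → S T2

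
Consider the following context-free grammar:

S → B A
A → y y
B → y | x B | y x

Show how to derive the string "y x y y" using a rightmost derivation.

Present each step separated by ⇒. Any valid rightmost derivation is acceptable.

S ⇒ B A ⇒ B y y ⇒ y x y y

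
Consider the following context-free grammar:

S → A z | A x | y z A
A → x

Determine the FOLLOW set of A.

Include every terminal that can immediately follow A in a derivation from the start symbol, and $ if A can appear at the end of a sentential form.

We compute FOLLOW(A) using the standard algorithm.
FOLLOW(S) starts with {$}.
FIRST(A) = {x}
FIRST(S) = {x, y}
FOLLOW(A) = {$, x, z}
FOLLOW(S) = {$}
Therefore, FOLLOW(A) = {$, x, z}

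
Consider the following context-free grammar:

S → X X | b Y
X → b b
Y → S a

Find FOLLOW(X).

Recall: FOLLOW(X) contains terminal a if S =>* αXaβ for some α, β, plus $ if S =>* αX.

We compute FOLLOW(X) using the standard algorithm.
FOLLOW(S) starts with {$}.
FIRST(S) = {b}
FIRST(X) = {b}
FIRST(Y) = {b}
FOLLOW(S) = {$, a}
FOLLOW(X) = {$, a, b}
FOLLOW(Y) = {$, a}
Therefore, FOLLOW(X) = {$, a, b}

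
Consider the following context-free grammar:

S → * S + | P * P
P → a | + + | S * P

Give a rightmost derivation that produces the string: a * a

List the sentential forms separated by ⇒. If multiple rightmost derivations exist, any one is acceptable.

S ⇒ P * P ⇒ P * a ⇒ a * a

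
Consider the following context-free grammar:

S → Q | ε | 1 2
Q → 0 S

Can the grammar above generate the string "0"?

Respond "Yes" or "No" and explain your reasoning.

Yes - a valid derivation exists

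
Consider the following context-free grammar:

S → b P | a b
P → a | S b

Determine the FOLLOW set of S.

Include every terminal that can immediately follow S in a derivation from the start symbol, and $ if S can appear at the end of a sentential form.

We compute FOLLOW(S) using the standard algorithm.
FOLLOW(S) starts with {$}.
FIRST(P) = {a, b}
FIRST(S) = {a, b}
FOLLOW(P) = {$, b}
FOLLOW(S) = {$, b}
Therefore, FOLLOW(S) = {$, b}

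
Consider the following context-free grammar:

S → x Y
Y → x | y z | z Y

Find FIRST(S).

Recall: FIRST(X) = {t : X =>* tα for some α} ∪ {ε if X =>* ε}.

We compute FIRST(S) using the standard algorithm.
FIRST(S) = {x}
FIRST(Y) = {x, y, z}
Therefore, FIRST(S) = {x}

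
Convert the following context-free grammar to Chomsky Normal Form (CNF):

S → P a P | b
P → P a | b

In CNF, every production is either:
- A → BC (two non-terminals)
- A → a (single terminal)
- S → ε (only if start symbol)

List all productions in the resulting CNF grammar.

TA → a; S → b; P → b; S → P X0; X0 → TA P; P → P TA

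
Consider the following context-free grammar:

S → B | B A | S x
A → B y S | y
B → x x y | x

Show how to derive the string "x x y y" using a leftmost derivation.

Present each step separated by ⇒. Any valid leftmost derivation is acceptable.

S ⇒ B A ⇒ x x y A ⇒ x x y y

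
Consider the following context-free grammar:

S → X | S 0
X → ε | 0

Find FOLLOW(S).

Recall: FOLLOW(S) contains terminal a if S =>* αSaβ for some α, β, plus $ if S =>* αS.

We compute FOLLOW(S) using the standard algorithm.
FOLLOW(S) starts with {$}.
FIRST(S) = {0, ε}
FIRST(X) = {0, ε}
FOLLOW(S) = {$, 0}
FOLLOW(X) = {$, 0}
Therefore, FOLLOW(S) = {$, 0}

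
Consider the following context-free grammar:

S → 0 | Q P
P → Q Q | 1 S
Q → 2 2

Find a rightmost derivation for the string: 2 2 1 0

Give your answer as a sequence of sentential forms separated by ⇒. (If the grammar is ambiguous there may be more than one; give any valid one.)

S ⇒ Q P ⇒ Q 1 S ⇒ Q 1 0 ⇒ 2 2 1 0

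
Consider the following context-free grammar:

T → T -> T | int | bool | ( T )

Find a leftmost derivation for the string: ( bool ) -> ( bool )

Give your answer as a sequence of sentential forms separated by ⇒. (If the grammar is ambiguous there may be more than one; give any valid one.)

T ⇒ T -> T ⇒ ( T ) -> T ⇒ ( bool ) -> T ⇒ ( bool ) -> ( T ) ⇒ ( bool ) -> ( bool )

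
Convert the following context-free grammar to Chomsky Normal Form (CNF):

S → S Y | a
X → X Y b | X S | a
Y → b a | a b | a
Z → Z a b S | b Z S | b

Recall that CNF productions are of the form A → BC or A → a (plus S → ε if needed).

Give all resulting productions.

S → a; TB → b; X → a; TA → a; Y → a; Z → b; S → S Y; X → X X0; X0 → Y TB; X → X S; Y → TB TA; Y → TA TB; Z → Z X1; X1 → TA X2; X2 → TB S; Z → TB X3; X3 → Z S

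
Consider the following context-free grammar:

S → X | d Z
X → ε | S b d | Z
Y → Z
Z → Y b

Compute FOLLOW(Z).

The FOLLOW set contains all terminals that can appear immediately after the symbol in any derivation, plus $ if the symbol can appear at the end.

We compute FOLLOW(Z) using the standard algorithm.
FOLLOW(S) starts with {$}.
FIRST(S) = {b, d, ε}
FIRST(X) = {b, d, ε}
FIRST(Y) = {}
FIRST(Z) = {}
FOLLOW(S) = {$, b}
FOLLOW(X) = {$, b}
FOLLOW(Y) = {b}
FOLLOW(Z) = {$, b}
Therefore, FOLLOW(Z) = {$, b}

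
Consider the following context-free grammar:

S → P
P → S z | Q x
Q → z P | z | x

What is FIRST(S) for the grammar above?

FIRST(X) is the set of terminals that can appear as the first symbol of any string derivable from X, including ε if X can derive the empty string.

We compute FIRST(S) using the standard algorithm.
FIRST(P) = {x, z}
FIRST(Q) = {x, z}
FIRST(S) = {x, z}
Therefore, FIRST(S) = {x, z}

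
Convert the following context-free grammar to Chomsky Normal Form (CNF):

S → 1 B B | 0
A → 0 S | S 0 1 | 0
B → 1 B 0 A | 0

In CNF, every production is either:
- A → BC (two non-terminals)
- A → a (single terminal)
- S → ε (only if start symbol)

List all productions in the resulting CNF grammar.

T1 → 1; S → 0; T0 → 0; A → 0; B → 0; S → T1 X0; X0 → B B; A → T0 S; A → S X1; X1 → T0 T1; B → T1 X2; X2 → B X3; X3 → T0 A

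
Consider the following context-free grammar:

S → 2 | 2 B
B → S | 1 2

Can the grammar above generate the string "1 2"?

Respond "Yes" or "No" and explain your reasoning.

No - no valid derivation exists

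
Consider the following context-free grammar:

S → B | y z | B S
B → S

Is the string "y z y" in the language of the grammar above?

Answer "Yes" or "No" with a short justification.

No - no valid derivation exists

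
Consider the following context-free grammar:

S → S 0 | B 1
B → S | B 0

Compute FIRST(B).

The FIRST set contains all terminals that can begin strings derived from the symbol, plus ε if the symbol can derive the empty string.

We compute FIRST(B) using the standard algorithm.
FIRST(B) = {}
FIRST(S) = {}
Therefore, FIRST(B) = {}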